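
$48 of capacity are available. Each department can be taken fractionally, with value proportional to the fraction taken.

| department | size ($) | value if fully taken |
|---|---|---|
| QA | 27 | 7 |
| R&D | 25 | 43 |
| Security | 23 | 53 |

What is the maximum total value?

Sort by value density: Security 53/23≈2.3, R&D 43/25≈1.72, QA 7/27≈0.259.
Security: take in full, 23 $ for value 53 — 25 left.
R&D: take in full, 25 $ for value 43 — 0 left.
Total value = 96.

96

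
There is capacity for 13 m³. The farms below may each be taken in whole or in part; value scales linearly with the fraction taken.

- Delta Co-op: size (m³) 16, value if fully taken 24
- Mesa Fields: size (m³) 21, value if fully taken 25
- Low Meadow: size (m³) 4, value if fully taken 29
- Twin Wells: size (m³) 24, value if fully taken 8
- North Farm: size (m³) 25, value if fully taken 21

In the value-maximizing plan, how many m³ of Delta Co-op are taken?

9

Sort by value density: Low Meadow 29/4≈7.25, Delta Co-op 24/16≈1.5, Mesa Fields 25/21≈1.19, North Farm 21/25≈0.84, Twin Wells 8/24≈0.333.
Take all of Low Meadow (4 m³, value 29) → 9 m³ left.
9 m³ left: a 9/16 share of Delta Co-op gives 24×9/16 = 13.5.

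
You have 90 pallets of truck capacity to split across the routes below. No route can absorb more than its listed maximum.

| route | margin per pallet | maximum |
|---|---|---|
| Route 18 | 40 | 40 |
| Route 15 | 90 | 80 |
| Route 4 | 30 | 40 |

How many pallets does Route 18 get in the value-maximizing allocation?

Order the routes by margin per pallet: Route 15 90 > Route 18 40 > Route 4 30.
Give Route 15 80 to hit its cap of 80 — 10 left.
Route 18: +10 (room for 40) → 10. Pool exhausted.

10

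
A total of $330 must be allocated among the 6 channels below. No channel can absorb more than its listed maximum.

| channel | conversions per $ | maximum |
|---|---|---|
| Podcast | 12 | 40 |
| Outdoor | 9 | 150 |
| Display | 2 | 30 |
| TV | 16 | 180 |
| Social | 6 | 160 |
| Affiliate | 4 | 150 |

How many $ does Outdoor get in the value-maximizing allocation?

110

Order the channels by conversions per $: TV 16 > Podcast 12 > Outdoor 9 > Social 6 > Affiliate 4 > Display 2.
TV takes 180 to reach its cap of 180 ; 150 left.
Podcast takes 40 to reach its cap of 40 ; 110 left.
Outdoor: +110 (room for 150) → 110. Pool exhausted.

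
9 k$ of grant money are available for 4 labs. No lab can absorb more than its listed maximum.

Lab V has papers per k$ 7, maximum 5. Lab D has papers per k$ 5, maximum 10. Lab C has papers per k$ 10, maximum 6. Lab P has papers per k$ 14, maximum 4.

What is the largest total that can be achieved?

Highest papers per k$ first: Lab P 14 > Lab C 10 > Lab V 7 > Lab D 5.
Lab P takes 4 to reach its cap of 4 ; 5 left.
Lab C: +5 (room for 6) → 5. Pool exhausted.
Total = 10×5 + 14×4 = 106.

106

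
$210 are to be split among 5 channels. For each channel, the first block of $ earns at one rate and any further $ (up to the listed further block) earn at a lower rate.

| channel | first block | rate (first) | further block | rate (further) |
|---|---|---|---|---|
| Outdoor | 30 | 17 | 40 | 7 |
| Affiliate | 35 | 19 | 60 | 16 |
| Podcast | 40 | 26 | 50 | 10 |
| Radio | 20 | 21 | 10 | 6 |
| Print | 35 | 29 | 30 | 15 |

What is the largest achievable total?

4450

Treat each block as its own option and order by rate: Print/first 29 > Podcast/first 26 > Radio/first 21 > Affiliate/first 19 > Outdoor/first 17 > Affiliate/second 16 > Print/second 15 > Podcast/second 10 > Outdoor/second 7 > Radio/second 6.
Print first at 29: fill all 35 → 175 left.
Podcast/first (26): +40 → 135 left.
Radio first at 21: fill all 20 → 115 left.
Affiliate/first (19): +35 → 80 left.
Fill Outdoor first block (30 at 17) → 50 left.
Affiliate/second: +50 of 60 at 16; pool empty.
Total = 29×35 + 26×40 + 21×20 + 19×35 + 17×30 + 16×50 = 4450.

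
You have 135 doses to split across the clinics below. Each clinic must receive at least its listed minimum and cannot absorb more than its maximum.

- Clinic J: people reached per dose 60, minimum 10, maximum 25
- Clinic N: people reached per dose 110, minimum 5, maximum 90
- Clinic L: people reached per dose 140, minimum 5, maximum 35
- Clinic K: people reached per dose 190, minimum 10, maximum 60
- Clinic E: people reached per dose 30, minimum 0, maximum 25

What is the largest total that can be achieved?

Meeting every minimum uses 10+5+5+10+0 = 30 doses, leaving 105.
Highest people reached per dose first: Clinic K 190 > Clinic L 140 > Clinic N 110 > Clinic J 60 > Clinic E 30.
Give Clinic K 50 more to hit its cap of 60 — 55 left.
Give Clinic L 30 more to hit its cap of 35 — 25 left.
Only 25 left; Clinic N takes them to reach 30.
Total = 60×10 + 110×30 + 140×35 + 190×60 = 20200.

20200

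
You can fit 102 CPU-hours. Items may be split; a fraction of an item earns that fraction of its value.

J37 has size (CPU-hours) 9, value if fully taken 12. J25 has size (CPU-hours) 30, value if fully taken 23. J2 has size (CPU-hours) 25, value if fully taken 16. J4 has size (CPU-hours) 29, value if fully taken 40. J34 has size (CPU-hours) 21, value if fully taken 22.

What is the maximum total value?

105.32

Best value per unit of size first: J4 40/29≈1.38, J37 12/9≈1.33, J34 22/21≈1.05, J25 23/30≈0.767, J2 16/25≈0.64.
All 29 CPU-hours of J4 fit (value 40) → 73 remain.
All 9 CPU-hours of J37 fit (value 12) → 64 remain.
All 21 CPU-hours of J34 fit (value 22) → 43 remain.
J25: take in full, 30 CPU-hours for value 23 → 13 left.
Only 13 CPU-hours remain; take 13/25 of J2 for value 16×13/25 = 8.32.
Total value = 105.32.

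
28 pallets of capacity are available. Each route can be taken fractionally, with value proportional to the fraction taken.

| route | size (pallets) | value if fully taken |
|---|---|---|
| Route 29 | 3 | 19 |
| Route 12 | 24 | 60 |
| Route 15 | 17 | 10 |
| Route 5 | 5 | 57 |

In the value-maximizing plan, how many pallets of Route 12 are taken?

20

Best value per unit of size first: Route 5 57/5≈11.4, Route 29 19/3≈6.33, Route 12 60/24≈2.5, Route 15 10/17≈0.588.
Take all of Route 5 (5 pallets, value 57) → 23 pallets left.
Take all of Route 29 (3 pallets, value 19) → 20 pallets left.
Fill the last 20 pallets with part of Route 12: 20/24 of it earns 50.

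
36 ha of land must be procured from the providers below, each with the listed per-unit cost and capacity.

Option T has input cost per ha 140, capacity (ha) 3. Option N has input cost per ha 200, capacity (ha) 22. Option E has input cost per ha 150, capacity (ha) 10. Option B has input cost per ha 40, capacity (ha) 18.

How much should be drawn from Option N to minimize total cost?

Use providers in increasing cost order.
Option B (40): use full 18 ; 18 ha to go.
Option T at 140: take all 3 ha ; 15 still needed.
Option E (150): use full 10 ; 5 ha to go.
Take 5 from Option N at 200 to finish.

5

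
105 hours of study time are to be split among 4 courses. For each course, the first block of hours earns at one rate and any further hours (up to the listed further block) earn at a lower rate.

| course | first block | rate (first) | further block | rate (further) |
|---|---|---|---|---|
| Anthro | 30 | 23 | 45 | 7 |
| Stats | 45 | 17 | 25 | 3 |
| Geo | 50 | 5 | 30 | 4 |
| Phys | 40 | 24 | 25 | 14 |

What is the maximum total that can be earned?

2245

Rank every tier by rate: Phys/tier1 24 > Anthro/tier1 23 > Stats/tier1 17 > Phys/tier2 14 > Anthro/tier2 7 > Geo/tier1 5 > Geo/tier2 4 > Stats/tier2 3.
Fill Phys tier1 block (40 at 24) ; 65 left.
Anthro/tier1 (23): +30 ; 35 left.
Stats tier1 at 17: only 35 left, fill 35.
Total = 24×40 + 23×30 + 17×35 = 2245.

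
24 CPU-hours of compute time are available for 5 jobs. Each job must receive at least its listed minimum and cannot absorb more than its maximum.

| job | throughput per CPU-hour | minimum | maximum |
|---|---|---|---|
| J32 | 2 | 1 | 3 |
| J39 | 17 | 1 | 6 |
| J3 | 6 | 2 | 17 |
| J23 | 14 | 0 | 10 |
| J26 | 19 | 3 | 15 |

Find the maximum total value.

401

Meeting every minimum uses 1+1+2+0+3 = 7 CPU-hours, leaving 17.
Rank by throughput per CPU-hour: J26 19 > J39 17 > J23 14 > J3 6 > J32 2.
J26: +12 to 15 (cap) ; 5 left.
J39 takes 5 more to reach its cap of 6 ; 0 left.
Total = 2×1 + 17×6 + 6×2 + 19×15 = 401.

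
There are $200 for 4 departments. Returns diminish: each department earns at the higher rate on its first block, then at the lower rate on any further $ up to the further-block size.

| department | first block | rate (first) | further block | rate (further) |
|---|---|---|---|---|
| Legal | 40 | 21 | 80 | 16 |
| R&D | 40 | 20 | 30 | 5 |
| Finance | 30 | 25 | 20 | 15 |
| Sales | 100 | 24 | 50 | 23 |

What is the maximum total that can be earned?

Treat each block as its own option and order by rate: Finance/T1 25 > Sales/T1 24 > Sales/T2 23 > Legal/T1 21 > R&D/T1 20 > Legal/T2 16 > Finance/T2 15 > R&D/T2 5.
Fill Finance T1 block (30 at 25) — 170 left.
Fill Sales T1 block (100 at 24) — 70 left.
Sales/T2 (23): +50 — 20 left.
Legal/T1: +20 of 40 at 21; pool empty.
Total = 25×30 + 24×100 + 23×50 + 21×20 = 4720.

4720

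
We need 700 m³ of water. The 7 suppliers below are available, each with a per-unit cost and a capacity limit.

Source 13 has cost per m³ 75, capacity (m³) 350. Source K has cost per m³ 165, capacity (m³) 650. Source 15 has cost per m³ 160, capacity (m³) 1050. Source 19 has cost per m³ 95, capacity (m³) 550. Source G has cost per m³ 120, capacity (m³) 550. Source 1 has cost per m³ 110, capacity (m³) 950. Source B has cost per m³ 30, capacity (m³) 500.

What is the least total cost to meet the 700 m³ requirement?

Cheapest first:
Take 500 from Source B at 30 — need 200 more.
Take 200 from Source 13 at 75 to finish.
Source 19, Source 1, Source G, Source 15, Source K: unused.
Cost = 500×30 + 200×75 = 30000.

30000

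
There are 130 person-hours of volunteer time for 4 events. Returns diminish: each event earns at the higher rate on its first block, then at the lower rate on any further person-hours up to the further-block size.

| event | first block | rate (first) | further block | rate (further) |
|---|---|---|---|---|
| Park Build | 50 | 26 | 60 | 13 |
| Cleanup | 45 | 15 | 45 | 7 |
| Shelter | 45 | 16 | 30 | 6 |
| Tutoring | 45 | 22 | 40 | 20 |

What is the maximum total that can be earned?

Order all 8 blocks by rate: Park Build/T1 26 > Tutoring/T1 22 > Tutoring/T2 20 > Shelter/T1 16 > Cleanup/T1 15 > Park Build/T2 13 > Cleanup/T2 7 > Shelter/T2 6.
Fill Park Build T1 block (50 at 26) — 80 left.
Tutoring/T1 (22): +45 — 35 left.
Tutoring/T2: +35 of 40 at 20; pool empty.
Total = 26×50 + 22×45 + 20×35 = 2990.

2990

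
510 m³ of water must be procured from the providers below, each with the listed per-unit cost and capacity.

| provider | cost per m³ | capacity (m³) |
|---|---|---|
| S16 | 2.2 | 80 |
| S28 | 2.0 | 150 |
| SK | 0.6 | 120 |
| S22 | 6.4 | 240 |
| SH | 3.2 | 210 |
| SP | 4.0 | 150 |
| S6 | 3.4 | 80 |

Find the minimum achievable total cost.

Use providers in increasing cost order.
Take 120 from SK at 0.6 ; need 390 more.
S28 (2.0): use full 150 ; 240 m³ to go.
S16 (2.2): use full 80 ; 160 m³ to go.
SH (3.2): take the remaining 160 ; done.
S6, SP, S22: unused.
Cost = 120×0.6 + 150×2.0 + 80×2.2 + 160×3.2 = 1060.

1060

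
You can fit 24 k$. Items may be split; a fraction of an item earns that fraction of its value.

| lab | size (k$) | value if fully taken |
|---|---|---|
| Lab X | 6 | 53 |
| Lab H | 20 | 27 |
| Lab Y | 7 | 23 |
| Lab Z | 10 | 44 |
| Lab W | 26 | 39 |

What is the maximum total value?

Best value per unit of size first: Lab X 53/6≈8.83, Lab Z 44/10≈4.4, Lab Y 23/7≈3.29, Lab W 39/26≈1.5, Lab H 27/20≈1.35.
All 6 k$ of Lab X fit (value 53) ; 18 remain.
Take all of Lab Z (10 k$, value 44) ; 8 k$ left.
Lab Y: take in full, 7 k$ for value 23 ; 1 left.
1 k$ left: a 1/26 share of Lab W gives 39×1/26 = 1.5.
Total value = 121.5.

121.5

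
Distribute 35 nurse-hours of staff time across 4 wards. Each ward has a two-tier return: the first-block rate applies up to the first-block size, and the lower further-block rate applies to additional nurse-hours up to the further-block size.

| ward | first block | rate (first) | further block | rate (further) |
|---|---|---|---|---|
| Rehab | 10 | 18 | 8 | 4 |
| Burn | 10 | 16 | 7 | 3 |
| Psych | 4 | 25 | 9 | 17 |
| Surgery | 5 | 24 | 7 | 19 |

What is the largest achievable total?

Order all 8 blocks by rate: Psych/T1 25 > Surgery/T1 24 > Surgery/T2 19 > Rehab/T1 18 > Psych/T2 17 > Burn/T1 16 > Rehab/T2 4 > Burn/T2 3.
Fill Psych T1 block (4 at 25) — 31 left.
Surgery T1 at 24: fill all 5 — 26 left.
Fill Surgery T2 block (7 at 19) — 19 left.
Rehab T1 at 18: fill all 10 — 9 left.
Fill Psych T2 block (9 at 17) — 0 left.
Total = 25×4 + 24×5 + 19×7 + 18×10 + 17×9 = 686.

686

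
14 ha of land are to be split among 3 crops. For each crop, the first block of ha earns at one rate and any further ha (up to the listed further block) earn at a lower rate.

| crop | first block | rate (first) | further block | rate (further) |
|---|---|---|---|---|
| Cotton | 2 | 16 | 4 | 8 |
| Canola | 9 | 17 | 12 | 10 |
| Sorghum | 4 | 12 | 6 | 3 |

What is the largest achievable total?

Rank every tier by rate: Canola/first 17 > Cotton/first 16 > Sorghum/first 12 > Canola/second 10 > Cotton/second 8 > Sorghum/second 3.
Canola/first (17): +9 ; 5 left.
Fill Cotton first block (2 at 16) ; 3 left.
3 remain; put them into Sorghum first at 12.
Total = 17×9 + 16×2 + 12×3 = 221.

221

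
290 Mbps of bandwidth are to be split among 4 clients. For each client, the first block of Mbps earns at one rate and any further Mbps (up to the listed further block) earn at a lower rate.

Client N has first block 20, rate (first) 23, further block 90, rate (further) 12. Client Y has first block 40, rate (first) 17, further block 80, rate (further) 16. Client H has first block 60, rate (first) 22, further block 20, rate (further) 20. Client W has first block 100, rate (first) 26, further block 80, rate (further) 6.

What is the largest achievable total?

Rank every tier by rate: Client W/T1 26 > Client N/T1 23 > Client H/T1 22 > Client H/T2 20 > Client Y/T1 17 > Client Y/T2 16 > Client N/T2 12 > Client W/T2 6.
Fill Client W T1 block (100 at 26) — 190 left.
Fill Client N T1 block (20 at 23) — 170 left.
Fill Client H T1 block (60 at 22) — 110 left.
Client H T2 at 20: fill all 20 — 90 left.
Client Y T1 at 17: fill all 40 — 50 left.
Client Y/T2: +50 of 80 at 16; pool empty.
Total = 26×100 + 23×20 + 22×60 + 20×20 + 17×40 + 16×50 = 6260.

6260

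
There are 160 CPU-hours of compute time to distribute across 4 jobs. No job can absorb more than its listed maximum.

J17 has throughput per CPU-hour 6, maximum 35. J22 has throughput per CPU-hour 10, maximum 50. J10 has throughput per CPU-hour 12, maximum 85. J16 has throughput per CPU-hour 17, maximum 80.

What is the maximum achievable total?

2320

Highest throughput per CPU-hour first: J16 17 > J10 12 > J22 10 > J17 6.
J16 takes 80 to reach its cap of 80 ; 80 left.
J10 has room for 85 but only 80 remain, so it gets 80.
Total = 12×80 + 17×80 = 2320.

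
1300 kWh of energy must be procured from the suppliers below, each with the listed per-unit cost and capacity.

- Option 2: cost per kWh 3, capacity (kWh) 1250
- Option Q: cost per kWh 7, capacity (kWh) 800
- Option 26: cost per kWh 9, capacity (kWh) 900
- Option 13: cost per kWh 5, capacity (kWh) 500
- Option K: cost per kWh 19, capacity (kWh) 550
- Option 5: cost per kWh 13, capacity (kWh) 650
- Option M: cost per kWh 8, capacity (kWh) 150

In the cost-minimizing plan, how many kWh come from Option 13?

50

Fill from the cheapest supplier first.
Option 2 at 3: take all 1250 kWh — 50 still needed.
Take 50 from Option 13 at 5 to finish.
Option Q, Option M, Option 26, Option 5, Option K: unused.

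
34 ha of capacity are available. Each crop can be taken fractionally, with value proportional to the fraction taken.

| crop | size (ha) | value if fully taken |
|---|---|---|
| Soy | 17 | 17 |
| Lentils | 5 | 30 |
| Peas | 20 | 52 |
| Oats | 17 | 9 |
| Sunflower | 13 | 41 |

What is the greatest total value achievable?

Rank by value-to-size ratio: Lentils 30/5≈6, Sunflower 41/13≈3.15, Peas 52/20≈2.6, Soy 17/17≈1, Oats 9/17≈0.529.
All 5 ha of Lentils fit (value 30) → 29 remain.
Take all of Sunflower (13 ha, value 41) → 16 ha left.
Only 16 ha remain; take 16/20 of Peas for value 52×16/20 = 41.6.
Total value = 112.6.

112.6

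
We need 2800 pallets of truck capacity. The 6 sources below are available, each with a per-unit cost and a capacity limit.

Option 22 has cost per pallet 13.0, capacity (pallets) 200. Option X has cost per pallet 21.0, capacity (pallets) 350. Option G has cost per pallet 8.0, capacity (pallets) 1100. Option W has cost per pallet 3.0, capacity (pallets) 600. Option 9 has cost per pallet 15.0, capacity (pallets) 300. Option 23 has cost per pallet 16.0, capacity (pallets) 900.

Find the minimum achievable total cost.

27300

Use sources in increasing cost order.
Option W (3.0): use full 600 — 2200 pallets to go.
Take 1100 from Option G at 8.0 — need 1100 more.
Option 22 (13.0): use full 200 — 900 pallets to go.
Option 9 at 15.0: take all 300 pallets — 600 still needed.
Option 23 at 16.0: take 600 of its 900 — requirement met.
Option X: unused.
Cost = 600×3.0 + 1100×8.0 + 200×13.0 + 300×15.0 + 600×16.0 = 27300.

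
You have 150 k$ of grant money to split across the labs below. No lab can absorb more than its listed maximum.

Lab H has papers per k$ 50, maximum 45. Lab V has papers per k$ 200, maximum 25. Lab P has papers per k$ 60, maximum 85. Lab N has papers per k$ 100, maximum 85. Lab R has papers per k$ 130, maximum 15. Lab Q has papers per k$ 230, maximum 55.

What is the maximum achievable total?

25100

Highest papers per k$ first: Lab Q 230 > Lab V 200 > Lab R 130 > Lab N 100 > Lab P 60 > Lab H 50.
Lab Q takes 55 to reach its cap of 55 → 95 left.
Lab V: +25 to 25 (cap) → 70 left.
Lab R takes 15 to reach its cap of 15 → 55 left.
Lab N has room for 85 but only 55 remain, so it gets 55.
Total = 200×25 + 100×55 + 130×15 + 230×55 = 25100.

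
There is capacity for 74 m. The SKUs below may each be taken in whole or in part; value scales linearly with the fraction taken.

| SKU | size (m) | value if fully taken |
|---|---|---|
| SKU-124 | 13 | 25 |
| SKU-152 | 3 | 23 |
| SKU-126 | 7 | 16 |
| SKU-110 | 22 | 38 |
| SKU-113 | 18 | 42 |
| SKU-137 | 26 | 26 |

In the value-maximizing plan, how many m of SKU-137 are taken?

Rank by value-to-size ratio: SKU-152 23/3≈7.67, SKU-113 42/18≈2.33, SKU-126 16/7≈2.29, SKU-124 25/13≈1.92, SKU-110 38/22≈1.73, SKU-137 26/26≈1.
All 3 m of SKU-152 fit (value 23) → 71 remain.
All 18 m of SKU-113 fit (value 42) → 53 remain.
Take all of SKU-126 (7 m, value 16) → 46 m left.
SKU-124: take in full, 13 m for value 25 → 33 left.
Take all of SKU-110 (22 m, value 38) → 11 m left.
11 m left: a 11/26 share of SKU-137 gives 26×11/26 = 11.

11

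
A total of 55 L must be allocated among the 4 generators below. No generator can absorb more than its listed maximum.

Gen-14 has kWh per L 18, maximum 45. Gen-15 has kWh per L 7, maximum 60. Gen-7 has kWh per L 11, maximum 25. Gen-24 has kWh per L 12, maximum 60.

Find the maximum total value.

930

Order the generators by kWh per L: Gen-14 18 > Gen-24 12 > Gen-7 11 > Gen-15 7.
Give Gen-14 45 to hit its cap of 45 → 10 left.
Gen-24 has room for 60 but only 10 remain, so it gets 10.
Total = 18×45 + 12×10 = 930.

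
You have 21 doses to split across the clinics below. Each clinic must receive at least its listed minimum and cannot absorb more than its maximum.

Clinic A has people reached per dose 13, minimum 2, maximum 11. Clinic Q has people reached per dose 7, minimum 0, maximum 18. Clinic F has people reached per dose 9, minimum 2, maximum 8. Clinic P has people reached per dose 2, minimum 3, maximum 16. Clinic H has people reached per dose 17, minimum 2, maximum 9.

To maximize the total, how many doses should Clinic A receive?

Meeting every minimum uses 2+0+2+3+2 = 9 doses, leaving 12.
Rank by people reached per dose: Clinic H 17 > Clinic A 13 > Clinic F 9 > Clinic Q 7 > Clinic P 2.
Give Clinic H 7 more to hit its cap of 9 — 5 left.
Clinic A: +5 (room for 9) → 7. Pool exhausted.

7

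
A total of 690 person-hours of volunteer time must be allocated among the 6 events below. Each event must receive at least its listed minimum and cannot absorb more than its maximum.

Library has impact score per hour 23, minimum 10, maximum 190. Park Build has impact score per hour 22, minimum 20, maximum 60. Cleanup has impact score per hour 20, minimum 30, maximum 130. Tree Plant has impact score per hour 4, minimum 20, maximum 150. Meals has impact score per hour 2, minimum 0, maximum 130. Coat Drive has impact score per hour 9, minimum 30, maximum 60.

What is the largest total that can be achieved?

Meeting every minimum uses 10+20+30+20+0+30 = 110 person-hours, leaving 580.
Rank by impact score per hour: Library 23 > Park Build 22 > Cleanup 20 > Coat Drive 9 > Tree Plant 4 > Meals 2.
Library: +180 to 190 (cap) ; 400 left.
Give Park Build 40 more to hit its cap of 60 ; 360 left.
Give Cleanup 100 more to hit its cap of 130 ; 260 left.
Coat Drive: +30 to 60 (cap) ; 230 left.
Tree Plant: +130 to 150 (cap) ; 100 left.
Only 100 left; Meals takes them to reach 100.
Total = 23×190 + 22×60 + 20×130 + 4×150 + 2×100 + 9×60 = 9630.

9630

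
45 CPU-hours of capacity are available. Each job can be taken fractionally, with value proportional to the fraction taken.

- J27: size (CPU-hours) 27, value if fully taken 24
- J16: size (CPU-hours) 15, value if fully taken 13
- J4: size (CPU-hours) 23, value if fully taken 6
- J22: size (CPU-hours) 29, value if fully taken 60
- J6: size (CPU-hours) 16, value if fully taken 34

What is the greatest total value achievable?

Sort by value density: J6 34/16≈2.12, J22 60/29≈2.07, J27 24/27≈0.889, J16 13/15≈0.867, J4 6/23≈0.261.
J6: take in full, 16 CPU-hours for value 34 → 29 left.
Take all of J22 (29 CPU-hours, value 60) → 0 CPU-hours left.
Total value = 94.

94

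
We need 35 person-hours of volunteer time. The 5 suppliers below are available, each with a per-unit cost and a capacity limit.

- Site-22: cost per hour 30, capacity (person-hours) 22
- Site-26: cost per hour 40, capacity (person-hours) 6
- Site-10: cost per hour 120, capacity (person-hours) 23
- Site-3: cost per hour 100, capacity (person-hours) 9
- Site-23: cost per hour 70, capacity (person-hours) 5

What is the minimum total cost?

Cheapest first:
Take 22 from Site-22 at 30 — need 13 more.
Site-26 (40): use full 6 — 7 person-hours to go.
Take 5 from Site-23 at 70 — need 2 more.
Take 2 from Site-3 at 100 to finish.
Site-10: unused.
Cost = 22×30 + 6×40 + 5×70 + 2×100 = 1450.

1450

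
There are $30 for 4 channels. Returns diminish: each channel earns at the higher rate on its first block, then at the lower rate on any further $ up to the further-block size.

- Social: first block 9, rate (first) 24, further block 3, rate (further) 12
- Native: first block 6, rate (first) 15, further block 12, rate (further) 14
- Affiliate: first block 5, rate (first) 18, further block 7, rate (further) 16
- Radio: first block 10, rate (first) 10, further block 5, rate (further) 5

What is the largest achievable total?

Treat each block as its own option and order by rate: Social/tier1 24 > Affiliate/tier1 18 > Affiliate/tier2 16 > Native/tier1 15 > Native/tier2 14 > Social/tier2 12 > Radio/tier1 10 > Radio/tier2 5.
Social/tier1 (24): +9 → 21 left.
Affiliate/tier1 (18): +5 → 16 left.
Fill Affiliate tier2 block (7 at 16) → 9 left.
Native/tier1 (15): +6 → 3 left.
3 remain; put them into Native tier2 at 14.
Total = 24×9 + 18×5 + 16×7 + 15×6 + 14×3 = 550.

550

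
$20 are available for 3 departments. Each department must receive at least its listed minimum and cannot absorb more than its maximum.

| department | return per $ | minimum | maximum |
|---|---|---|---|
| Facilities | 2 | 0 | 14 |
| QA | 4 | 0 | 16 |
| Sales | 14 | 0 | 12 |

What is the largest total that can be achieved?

200

Meeting every minimum uses 0+0+0 = 0 $, leaving 20.
Rank by return per $: Sales 14 > QA 4 > Facilities 2.
Give Sales 12 more to hit its cap of 12 → 8 left.
Only 8 left; QA takes them to reach 8.
Total = 4×8 + 14×12 = 200.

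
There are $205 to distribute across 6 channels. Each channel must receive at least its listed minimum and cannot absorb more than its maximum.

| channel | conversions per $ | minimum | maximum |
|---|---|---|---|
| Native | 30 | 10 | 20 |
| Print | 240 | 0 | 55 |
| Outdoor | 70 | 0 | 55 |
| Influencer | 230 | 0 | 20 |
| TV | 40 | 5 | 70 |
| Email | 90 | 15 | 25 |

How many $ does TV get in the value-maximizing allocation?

Meeting every minimum uses 10+0+0+0+5+15 = 30 $, leaving 175.
Order the channels by conversions per $: Print 240 > Influencer 230 > Email 90 > Outdoor 70 > TV 40 > Native 30.
Give Print 55 more to hit its cap of 55 — 120 left.
Influencer: +20 to 20 (cap) — 100 left.
Give Email 10 more to hit its cap of 25 — 90 left.
Give Outdoor 55 more to hit its cap of 55 — 35 left.
Only 35 left; TV takes them to reach 40.

40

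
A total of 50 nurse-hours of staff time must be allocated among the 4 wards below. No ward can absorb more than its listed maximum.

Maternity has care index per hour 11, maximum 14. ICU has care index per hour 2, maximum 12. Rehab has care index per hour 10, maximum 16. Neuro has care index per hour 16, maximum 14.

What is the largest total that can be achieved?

Order the wards by care index per hour: Neuro 16 > Maternity 11 > Rehab 10 > ICU 2.
Neuro: +14 to 14 (cap) ; 36 left.
Give Maternity 14 to hit its cap of 14 ; 22 left.
Rehab: +16 to 16 (cap) ; 6 left.
Only 6 left; ICU takes them to reach 6.
Total = 11×14 + 2×6 + 10×16 + 16×14 = 550.

550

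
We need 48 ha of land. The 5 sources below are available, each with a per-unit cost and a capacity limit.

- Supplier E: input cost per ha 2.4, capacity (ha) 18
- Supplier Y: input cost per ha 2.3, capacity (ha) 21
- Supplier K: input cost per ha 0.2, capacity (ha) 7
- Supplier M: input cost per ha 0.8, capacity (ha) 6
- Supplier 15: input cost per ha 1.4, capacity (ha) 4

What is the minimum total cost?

Use sources in increasing cost order.
Take 7 from Supplier K at 0.2 — need 41 more.
Supplier M (0.8): use full 6 — 35 ha to go.
Supplier 15 at 1.4: take all 4 ha — 31 still needed.
Supplier Y at 2.3: take all 21 ha — 10 still needed.
Supplier E at 2.4: take 10 of its 18 — requirement met.
Cost = 7×0.2 + 6×0.8 + 4×1.4 + 21×2.3 + 10×2.4 = 84.1.

84.1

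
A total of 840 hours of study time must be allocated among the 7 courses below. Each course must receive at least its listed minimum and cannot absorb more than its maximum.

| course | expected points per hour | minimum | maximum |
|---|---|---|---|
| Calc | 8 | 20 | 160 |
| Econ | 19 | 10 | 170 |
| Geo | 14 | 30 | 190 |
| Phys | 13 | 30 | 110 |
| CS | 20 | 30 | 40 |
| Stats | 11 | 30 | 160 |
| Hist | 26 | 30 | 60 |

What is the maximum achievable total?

Meeting every minimum uses 20+10+30+30+30+30+30 = 180 hours, leaving 660.
Rank by expected points per hour: Hist 26 > CS 20 > Econ 19 > Geo 14 > Phys 13 > Stats 11 > Calc 8.
Give Hist 30 more to hit its cap of 60 ; 630 left.
CS: +10 to 40 (cap) ; 620 left.
Econ takes 160 more to reach its cap of 170 ; 460 left.
Give Geo 160 more to hit its cap of 190 ; 300 left.
Give Phys 80 more to hit its cap of 110 ; 220 left.
Stats takes 130 more to reach its cap of 160 ; 90 left.
Calc: +90 (room for 140) → 110. Pool exhausted.
Total = 8×110 + 19×170 + 14×190 + 13×110 + 20×40 + 11×160 + 26×60 = 12320.

12320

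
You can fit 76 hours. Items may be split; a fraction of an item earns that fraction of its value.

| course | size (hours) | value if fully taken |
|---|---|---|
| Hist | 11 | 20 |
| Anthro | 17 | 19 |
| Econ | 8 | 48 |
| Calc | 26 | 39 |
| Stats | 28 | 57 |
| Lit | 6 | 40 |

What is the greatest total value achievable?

Best value per unit of size first: Lit 40/6≈6.67, Econ 48/8≈6, Stats 57/28≈2.04, Hist 20/11≈1.82, Calc 39/26≈1.5, Anthro 19/17≈1.12.
All 6 hours of Lit fit (value 40) ; 70 remain.
All 8 hours of Econ fit (value 48) ; 62 remain.
Take all of Stats (28 hours, value 57) ; 34 hours left.
All 11 hours of Hist fit (value 20) ; 23 remain.
Fill the last 23 hours with part of Calc: 23/26 of it earns 34.5.
Total value = 199.5.

199.5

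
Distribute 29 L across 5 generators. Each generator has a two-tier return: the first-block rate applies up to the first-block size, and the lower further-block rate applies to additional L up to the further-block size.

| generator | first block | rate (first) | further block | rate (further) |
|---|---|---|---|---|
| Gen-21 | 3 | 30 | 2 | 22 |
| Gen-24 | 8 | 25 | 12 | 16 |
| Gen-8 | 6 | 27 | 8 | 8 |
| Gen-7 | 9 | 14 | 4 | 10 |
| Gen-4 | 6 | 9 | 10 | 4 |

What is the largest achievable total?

Rank every tier by rate: Gen-21/T1 30 > Gen-8/T1 27 > Gen-24/T1 25 > Gen-21/T2 22 > Gen-24/T2 16 > Gen-7/T1 14 > Gen-7/T2 10 > Gen-4/T1 9 > Gen-8/T2 8 > Gen-4/T2 4.
Fill Gen-21 T1 block (3 at 30) → 26 left.
Fill Gen-8 T1 block (6 at 27) → 20 left.
Fill Gen-24 T1 block (8 at 25) → 12 left.
Fill Gen-21 T2 block (2 at 22) → 10 left.
Gen-24 T2 at 16: only 10 left, fill 10.
Total = 30×3 + 27×6 + 25×8 + 22×2 + 16×10 = 656.

656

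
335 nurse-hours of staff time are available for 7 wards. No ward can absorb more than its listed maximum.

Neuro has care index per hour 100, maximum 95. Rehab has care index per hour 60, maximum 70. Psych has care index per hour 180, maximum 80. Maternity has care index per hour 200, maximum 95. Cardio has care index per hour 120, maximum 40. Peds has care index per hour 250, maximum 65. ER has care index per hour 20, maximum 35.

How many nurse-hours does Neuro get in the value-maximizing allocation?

55

Highest care index per hour first: Peds 250 > Maternity 200 > Psych 180 > Cardio 120 > Neuro 100 > Rehab 60 > ER 20.
Peds: +65 to 65 (cap) ; 270 left.
Give Maternity 95 to hit its cap of 95 ; 175 left.
Psych: +80 to 80 (cap) ; 95 left.
Cardio: +40 to 40 (cap) ; 55 left.
Neuro: +55 (room for 95) → 55. Pool exhausted.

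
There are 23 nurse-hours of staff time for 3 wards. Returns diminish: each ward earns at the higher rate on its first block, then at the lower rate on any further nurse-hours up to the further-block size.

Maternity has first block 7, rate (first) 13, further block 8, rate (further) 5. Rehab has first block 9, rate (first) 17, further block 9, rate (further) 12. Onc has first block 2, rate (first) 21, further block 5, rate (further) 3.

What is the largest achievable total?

346

Treat each block as its own option and order by rate: Onc/T1 21 > Rehab/T1 17 > Maternity/T1 13 > Rehab/T2 12 > Maternity/T2 5 > Onc/T2 3.
Fill Onc T1 block (2 at 21) → 21 left.
Rehab T1 at 17: fill all 9 → 12 left.
Maternity T1 at 13: fill all 7 → 5 left.
5 remain; put them into Rehab T2 at 12.
Total = 21×2 + 17×9 + 13×7 + 12×5 = 346.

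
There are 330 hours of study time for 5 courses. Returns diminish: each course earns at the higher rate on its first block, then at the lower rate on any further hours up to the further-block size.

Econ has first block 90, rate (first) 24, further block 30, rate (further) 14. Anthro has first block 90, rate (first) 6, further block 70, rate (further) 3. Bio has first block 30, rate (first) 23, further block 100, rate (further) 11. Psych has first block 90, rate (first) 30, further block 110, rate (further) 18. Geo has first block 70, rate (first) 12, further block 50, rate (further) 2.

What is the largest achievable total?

Order all 10 blocks by rate: Psych/first 30 > Econ/first 24 > Bio/first 23 > Psych/second 18 > Econ/second 14 > Geo/first 12 > Bio/second 11 > Anthro/first 6 > Anthro/second 3 > Geo/second 2.
Psych first at 30: fill all 90 — 240 left.
Fill Econ first block (90 at 24) — 150 left.
Fill Bio first block (30 at 23) — 120 left.
Fill Psych second block (110 at 18) — 10 left.
Econ/second: +10 of 30 at 14; pool empty.
Total = 30×90 + 24×90 + 23×30 + 18×110 + 14×10 = 7670.

7670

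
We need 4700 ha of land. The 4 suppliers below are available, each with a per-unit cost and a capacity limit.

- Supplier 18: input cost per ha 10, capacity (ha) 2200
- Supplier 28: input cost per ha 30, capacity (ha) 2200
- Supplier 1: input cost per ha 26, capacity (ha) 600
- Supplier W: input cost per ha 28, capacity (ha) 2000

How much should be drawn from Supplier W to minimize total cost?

Use suppliers in increasing cost order.
Supplier 18 (10): use full 2200 → 2500 ha to go.
Take 600 from Supplier 1 at 26 → need 1900 more.
Take 1900 from Supplier W at 28 to finish.
Supplier 28: unused.

1900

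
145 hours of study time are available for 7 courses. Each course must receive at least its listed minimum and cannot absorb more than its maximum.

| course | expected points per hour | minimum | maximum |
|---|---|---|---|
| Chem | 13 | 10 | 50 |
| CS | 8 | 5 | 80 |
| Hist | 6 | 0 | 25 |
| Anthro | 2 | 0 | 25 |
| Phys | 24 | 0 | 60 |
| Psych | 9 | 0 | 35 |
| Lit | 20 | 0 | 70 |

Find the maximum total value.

3010

Meeting every minimum uses 10+5+0+0+0+0+0 = 15 hours, leaving 130.
Order the courses by expected points per hour: Phys 24 > Lit 20 > Chem 13 > Psych 9 > CS 8 > Hist 6 > Anthro 2.
Phys takes 60 more to reach its cap of 60 → 70 left.
Lit: +70 to 70 (cap) → 0 left.
Total = 13×10 + 8×5 + 24×60 + 20×70 = 3010.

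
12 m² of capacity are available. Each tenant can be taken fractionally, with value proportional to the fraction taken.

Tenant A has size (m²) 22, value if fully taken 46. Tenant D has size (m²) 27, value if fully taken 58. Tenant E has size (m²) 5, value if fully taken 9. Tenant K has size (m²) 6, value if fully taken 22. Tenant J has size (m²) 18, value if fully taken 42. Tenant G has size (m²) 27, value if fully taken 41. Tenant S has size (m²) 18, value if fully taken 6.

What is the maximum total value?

Sort by value density: Tenant K 22/6≈3.67, Tenant J 42/18≈2.33, Tenant D 58/27≈2.15, Tenant A 46/22≈2.09, Tenant E 9/5≈1.8, Tenant G 41/27≈1.52, Tenant S 6/18≈0.333.
Tenant K: take in full, 6 m² for value 22 ; 6 left.
6 m² left: a 6/18 share of Tenant J gives 42×6/18 = 14.
Total value = 36.

36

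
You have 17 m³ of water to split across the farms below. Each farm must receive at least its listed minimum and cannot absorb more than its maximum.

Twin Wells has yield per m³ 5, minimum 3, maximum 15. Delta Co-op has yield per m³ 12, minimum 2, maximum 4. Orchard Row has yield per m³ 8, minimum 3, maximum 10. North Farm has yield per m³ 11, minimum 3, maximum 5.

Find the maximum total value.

158

Meeting every minimum uses 3+2+3+3 = 11 m³, leaving 6.
Order the farms by yield per m³: Delta Co-op 12 > North Farm 11 > Orchard Row 8 > Twin Wells 5.
Delta Co-op: +2 to 4 (cap) → 4 left.
North Farm takes 2 more to reach its cap of 5 → 2 left.
Orchard Row: +2 (room for 7) → 5. Pool exhausted.
Total = 5×3 + 12×4 + 8×5 + 11×5 = 158.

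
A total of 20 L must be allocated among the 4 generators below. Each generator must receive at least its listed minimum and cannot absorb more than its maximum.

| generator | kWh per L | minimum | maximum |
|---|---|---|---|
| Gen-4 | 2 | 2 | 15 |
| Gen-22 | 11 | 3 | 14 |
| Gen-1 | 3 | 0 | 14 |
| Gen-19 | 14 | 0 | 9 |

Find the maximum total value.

229

Meeting every minimum uses 2+3+0+0 = 5 L, leaving 15.
Order the generators by kWh per L: Gen-19 14 > Gen-22 11 > Gen-1 3 > Gen-4 2.
Gen-19 takes 9 more to reach its cap of 9 ; 6 left.
Gen-22: +6 (room for 11) → 9. Pool exhausted.
Total = 2×2 + 11×9 + 14×9 = 229.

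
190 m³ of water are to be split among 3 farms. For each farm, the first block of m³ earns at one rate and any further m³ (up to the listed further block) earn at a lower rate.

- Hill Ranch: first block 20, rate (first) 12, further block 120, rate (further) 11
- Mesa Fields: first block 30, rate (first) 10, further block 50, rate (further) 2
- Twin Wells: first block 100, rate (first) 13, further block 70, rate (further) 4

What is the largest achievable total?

2310

Rank every tier by rate: Twin Wells/tier1 13 > Hill Ranch/tier1 12 > Hill Ranch/tier2 11 > Mesa Fields/tier1 10 > Twin Wells/tier2 4 > Mesa Fields/tier2 2.
Twin Wells/tier1 (13): +100 — 90 left.
Hill Ranch/tier1 (12): +20 — 70 left.
Hill Ranch/tier2: +70 of 120 at 11; pool empty.
Total = 13×100 + 12×20 + 11×70 = 2310.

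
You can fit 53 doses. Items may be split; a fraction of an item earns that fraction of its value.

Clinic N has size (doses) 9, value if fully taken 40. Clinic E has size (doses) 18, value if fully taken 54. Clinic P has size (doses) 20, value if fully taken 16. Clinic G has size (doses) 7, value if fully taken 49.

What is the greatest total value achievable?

Sort by value density: Clinic G 49/7≈7, Clinic N 40/9≈4.44, Clinic E 54/18≈3, Clinic P 16/20≈0.8.
All 7 doses of Clinic G fit (value 49) → 46 remain.
Take all of Clinic N (9 doses, value 40) → 37 doses left.
All 18 doses of Clinic E fit (value 54) → 19 remain.
Fill the last 19 doses with part of Clinic P: 19/20 of it earns 15.2.
Total value = 158.2.

158.2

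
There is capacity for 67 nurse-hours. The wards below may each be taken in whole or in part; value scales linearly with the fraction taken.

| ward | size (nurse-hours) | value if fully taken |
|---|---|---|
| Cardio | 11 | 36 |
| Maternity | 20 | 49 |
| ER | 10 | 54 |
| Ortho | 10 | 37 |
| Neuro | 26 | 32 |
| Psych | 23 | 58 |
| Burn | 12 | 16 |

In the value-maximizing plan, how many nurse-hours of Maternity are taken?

13

Best value per unit of size first: ER 54/10≈5.4, Ortho 37/10≈3.7, Cardio 36/11≈3.27, Psych 58/23≈2.52, Maternity 49/20≈2.45, Burn 16/12≈1.33, Neuro 32/26≈1.23.
All 10 nurse-hours of ER fit (value 54) ; 57 remain.
All 10 nurse-hours of Ortho fit (value 37) ; 47 remain.
Cardio: take in full, 11 nurse-hours for value 36 ; 36 left.
All 23 nurse-hours of Psych fit (value 58) ; 13 remain.
Only 13 nurse-hours remain; take 13/20 of Maternity for value 49×13/20 = 31.85.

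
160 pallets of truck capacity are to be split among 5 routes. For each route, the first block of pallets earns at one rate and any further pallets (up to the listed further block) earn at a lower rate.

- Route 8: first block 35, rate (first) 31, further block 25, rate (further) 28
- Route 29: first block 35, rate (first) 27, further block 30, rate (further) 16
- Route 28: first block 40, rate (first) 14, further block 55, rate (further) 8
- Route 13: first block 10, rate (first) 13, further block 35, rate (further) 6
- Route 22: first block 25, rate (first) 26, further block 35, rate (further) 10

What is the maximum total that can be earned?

Rank every tier by rate: Route 8/tier1 31 > Route 8/tier2 28 > Route 29/tier1 27 > Route 22/tier1 26 > Route 29/tier2 16 > Route 28/tier1 14 > Route 13/tier1 13 > Route 22/tier2 10 > Route 28/tier2 8 > Route 13/tier2 6.
Route 8 tier1 at 31: fill all 35 → 125 left.
Route 8 tier2 at 28: fill all 25 → 100 left.
Route 29 tier1 at 27: fill all 35 → 65 left.
Route 22 tier1 at 26: fill all 25 → 40 left.
Route 29 tier2 at 16: fill all 30 → 10 left.
Route 28 tier1 at 14: only 10 left, fill 10.
Total = 31×35 + 28×25 + 27×35 + 26×25 + 16×30 + 14×10 = 4000.

4000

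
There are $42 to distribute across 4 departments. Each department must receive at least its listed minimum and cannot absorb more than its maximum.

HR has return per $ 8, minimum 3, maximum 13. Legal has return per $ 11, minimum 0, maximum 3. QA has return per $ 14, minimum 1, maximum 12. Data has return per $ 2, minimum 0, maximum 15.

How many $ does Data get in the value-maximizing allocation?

14

Meeting every minimum uses 3+0+1+0 = 4 $, leaving 38.
Rank by return per $: QA 14 > Legal 11 > HR 8 > Data 2.
QA takes 11 more to reach its cap of 12 ; 27 left.
Legal: +3 to 3 (cap) ; 24 left.
HR: +10 to 13 (cap) ; 14 left.
Only 14 left; Data takes them to reach 14.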